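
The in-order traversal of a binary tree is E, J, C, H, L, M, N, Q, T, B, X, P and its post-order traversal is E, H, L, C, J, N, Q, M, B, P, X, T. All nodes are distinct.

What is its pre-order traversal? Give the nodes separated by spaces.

T M J E C L H Q N X B P

The last element of post-order is the root; it splits in-order into left and right subtrees.
Root T: left subtree has 8 nodes {E, J, C, H, L, M, N, Q}, right has 3 {B, X, P}.
  Root M: left subtree has 5 nodes {E, J, C, H, L}, right has 2 {N, Q}.
    Root J: left subtree has 1 node {E}, right has 3 {C, H, L}.
      Root C: left subtree has 0 nodes { }, right has 2 {H, L}.
        Root L: left subtree has 1 node {H}, right has 0 { }.
    Root Q: left subtree has 1 node {N}, right has 0 { }.
  Root X: left subtree has 1 node {B}, right has 1 {P}.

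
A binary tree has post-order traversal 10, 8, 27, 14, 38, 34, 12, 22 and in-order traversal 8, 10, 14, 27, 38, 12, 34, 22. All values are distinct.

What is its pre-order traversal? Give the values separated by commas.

22, 12, 38, 14, 8, 10, 27, 34

The last element of post-order is the root; it splits in-order into left and right subtrees.
Root 22: left subtree has 7 nodes {8, 10, 14, 27, 38, 12, 34}, right has 0 { }.
  Root 12: left subtree has 5 nodes {8, 10, 14, 27, 38}, right has 1 {34}.
    Root 38: left subtree has 4 nodes {8, 10, 14, 27}, right has 0 { }.
      Root 14: left subtree has 2 nodes {8, 10}, right has 1 {27}.
        Root 8: left subtree has 0 nodes { }, right has 1 {10}.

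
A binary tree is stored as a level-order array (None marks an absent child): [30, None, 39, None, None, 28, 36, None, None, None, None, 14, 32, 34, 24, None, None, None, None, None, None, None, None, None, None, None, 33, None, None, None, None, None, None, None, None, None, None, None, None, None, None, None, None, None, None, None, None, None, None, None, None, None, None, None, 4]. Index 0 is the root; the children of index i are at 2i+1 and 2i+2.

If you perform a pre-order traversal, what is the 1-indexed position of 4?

Pre-order visits the node, then its left subtree, then its right subtree.
Visit 30.
At 30: no left child.
At 30: go right to 39.
  Visit 39.
  At 39: go left to 28.
    Visit 28.
    At 28: go left to 14.
      14 is a leaf — visit 14.
    At 28: go right to 32.
      Visit 32.
      At 32: no left child.
      At 32: go right to 33.
        Visit 33.
        At 33: no left child.
        At 33: go right to 4.
          4 is a leaf — visit 4.
  At 39: go right to 36.
    Visit 36.
    At 36: go left to 34.
      34 is a leaf — visit 34.
    At 36: go right to 24.
      24 is a leaf — visit 24.
Full pre-order sequence: 30, 39, 28, 14, 32, 33, 4, 36, 34, 24.

7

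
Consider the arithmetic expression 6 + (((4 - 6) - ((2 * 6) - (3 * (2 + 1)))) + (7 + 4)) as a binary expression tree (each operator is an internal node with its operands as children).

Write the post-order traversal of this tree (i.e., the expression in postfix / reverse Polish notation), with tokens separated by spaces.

6 4 6 - 2 6 * 3 2 1 + * - - 7 4 + + +

Post-order on an expression tree gives postfix notation: for each operator, emit left operand, right operand, then the operator.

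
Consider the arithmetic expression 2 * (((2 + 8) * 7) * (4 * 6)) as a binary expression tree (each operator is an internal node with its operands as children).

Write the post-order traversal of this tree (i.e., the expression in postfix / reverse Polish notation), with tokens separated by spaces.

2 2 8 + 7 * 4 6 * * *

Post-order on an expression tree gives postfix notation: for each operator, emit left operand, right operand, then the operator.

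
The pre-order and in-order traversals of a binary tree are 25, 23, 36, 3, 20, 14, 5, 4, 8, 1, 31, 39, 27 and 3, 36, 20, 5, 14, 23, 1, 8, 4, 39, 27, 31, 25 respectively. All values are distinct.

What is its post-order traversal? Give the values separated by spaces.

The first element of pre-order is the root; it splits in-order into left and right subtrees.
Root 25: left subtree has 12 nodes {3, 36, 20, 5, 14, 23, 1, 8, 4, 39, 27, 31}, right has 0 { }.
  Root 23: left subtree has 5 nodes {3, 36, 20, 5, 14}, right has 6 {1, 8, 4, 39, 27, 31}.
    Root 36: left subtree has 1 node {3}, right has 3 {20, 5, 14}.
      Root 20: left subtree has 0 nodes { }, right has 2 {5, 14}.
        Root 14: left subtree has 1 node {5}, right has 0 { }.
    Root 4: left subtree has 2 nodes {1, 8}, right has 3 {39, 27, 31}.
      Root 8: left subtree has 1 node {1}, right has 0 { }.
      Root 31: left subtree has 2 nodes {39, 27}, right has 0 { }.
        Root 39: left subtree has 0 nodes { }, right has 1 {27}.

3 5 14 20 36 1 8 27 39 31 4 23 25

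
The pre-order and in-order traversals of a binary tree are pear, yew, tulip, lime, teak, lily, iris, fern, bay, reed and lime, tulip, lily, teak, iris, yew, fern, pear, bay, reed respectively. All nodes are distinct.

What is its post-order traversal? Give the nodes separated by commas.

lime, lily, iris, teak, tulip, fern, yew, reed, bay, pear

The first element of pre-order is the root; it splits in-order into left and right subtrees.
Root pear: left subtree has 7 nodes {lime, tulip, lily, teak, iris, yew, fern}, right has 2 {bay, reed}.
  Root yew: left subtree has 5 nodes {lime, tulip, lily, teak, iris}, right has 1 {fern}.
    Root tulip: left subtree has 1 node {lime}, right has 3 {lily, teak, iris}.
      Root teak: left subtree has 1 node {lily}, right has 1 {iris}.
  Root bay: left subtree has 0 nodes { }, right has 1 {reed}.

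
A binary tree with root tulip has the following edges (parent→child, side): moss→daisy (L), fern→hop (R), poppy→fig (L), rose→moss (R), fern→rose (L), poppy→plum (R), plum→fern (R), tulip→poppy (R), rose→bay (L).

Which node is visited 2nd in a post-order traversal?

Post-order visits the left subtree, then the right subtree, then the node.
At tulip: no left child.
At tulip: go right to poppy.
  At poppy: go left to fig.
    fig is a leaf — visit fig.
  At poppy: go right to plum.
    At plum: no left child.
    At plum: go right to fern.
      At fern: go left to rose.
        At rose: go left to bay.
          bay is a leaf — visit bay.
        At rose: go right to moss.
          At moss: go left to daisy.
            daisy is a leaf — visit daisy.
          At moss: no right child.
          Visit moss.
        Visit rose.
      At fern: go right to hop.
        hop is a leaf — visit hop.
      Visit fern.
    Visit plum.
  Visit poppy.
Visit tulip.
Full post-order sequence: fig, bay, daisy, moss, rose, hop, fern, plum, poppy, tulip.

bay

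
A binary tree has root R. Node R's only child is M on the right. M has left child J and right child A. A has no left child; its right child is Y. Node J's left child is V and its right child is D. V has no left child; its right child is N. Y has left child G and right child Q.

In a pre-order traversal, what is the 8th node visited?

Pre-order visits the node, then its left subtree, then its right subtree.
Visit R.
At R: no left child.
At R: go right to M.
  Visit M.
  At M: go left to J.
    Visit J.
    At J: go left to V.
      Visit V.
      At V: no left child.
      At V: go right to N.
        N is a leaf — visit N.
    At J: go right to D.
      D is a leaf — visit D.
  At M: go right to A.
    Visit A.
    At A: no left child.
    At A: go right to Y.
      Visit Y.
      At Y: go left to G.
        G is a leaf — visit G.
      At Y: go right to Q.
        Q is a leaf — visit Q.
Full pre-order sequence: R, M, J, V, N, D, A, Y, G, Q.

Y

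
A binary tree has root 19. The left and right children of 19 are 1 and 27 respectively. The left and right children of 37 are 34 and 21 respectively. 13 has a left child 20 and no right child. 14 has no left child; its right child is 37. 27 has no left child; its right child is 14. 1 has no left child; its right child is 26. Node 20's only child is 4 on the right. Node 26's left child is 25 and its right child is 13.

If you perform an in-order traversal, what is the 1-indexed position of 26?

In-order visits the left subtree, then the node, then the right subtree.
At 19: go left to 1.
  At 1: no left child.
  Visit 1.
  At 1: go right to 26.
    At 26: go left to 25.
      25 is a leaf — visit 25.
    Visit 26.
    At 26: go right to 13.
      At 13: go left to 20.
        At 20: no left child.
        Visit 20.
        At 20: go right to 4.
          4 is a leaf — visit 4.
      Visit 13.
      At 13: no right child.
Visit 19.
At 19: go right to 27.
  At 27: no left child.
  Visit 27.
  At 27: go right to 14.
    At 14: no left child.
    Visit 14.
    At 14: go right to 37.
      At 37: go left to 34.
        34 is a leaf — visit 34.
      Visit 37.
      At 37: go right to 21.
        21 is a leaf — visit 21.
Full in-order sequence: 1, 25, 26, 20, 4, 13, 19, 27, 14, 34, 37, 21.

3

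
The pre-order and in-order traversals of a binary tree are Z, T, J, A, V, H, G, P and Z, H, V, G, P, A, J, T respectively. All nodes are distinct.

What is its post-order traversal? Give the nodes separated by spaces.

The first element of pre-order is the root; it splits in-order into left and right subtrees.
Root Z: left subtree has 0 nodes { }, right has 7 {H, V, G, P, A, J, T}.
  Root T: left subtree has 6 nodes {H, V, G, P, A, J}, right has 0 { }.
    Root J: left subtree has 5 nodes {H, V, G, P, A}, right has 0 { }.
      Root A: left subtree has 4 nodes {H, V, G, P}, right has 0 { }.
        Root V: left subtree has 1 node {H}, right has 2 {G, P}.
          Root G: left subtree has 0 nodes { }, right has 1 {P}.

H P G V A J T Z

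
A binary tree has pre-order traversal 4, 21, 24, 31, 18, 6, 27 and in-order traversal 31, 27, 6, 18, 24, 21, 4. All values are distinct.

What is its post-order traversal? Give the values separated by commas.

The first element of pre-order is the root; it splits in-order into left and right subtrees.
Root 4: left subtree has 6 nodes {31, 27, 6, 18, 24, 21}, right has 0 { }.
  Root 21: left subtree has 5 nodes {31, 27, 6, 18, 24}, right has 0 { }.
    Root 24: left subtree has 4 nodes {31, 27, 6, 18}, right has 0 { }.
      Root 31: left subtree has 0 nodes { }, right has 3 {27, 6, 18}.
        Root 18: left subtree has 2 nodes {27, 6}, right has 0 { }.
          Root 6: left subtree has 1 node {27}, right has 0 { }.

27, 6, 18, 31, 24, 21, 4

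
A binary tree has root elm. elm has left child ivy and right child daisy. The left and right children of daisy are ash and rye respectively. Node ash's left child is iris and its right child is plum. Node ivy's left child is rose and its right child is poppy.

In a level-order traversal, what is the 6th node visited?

ash

Level-order visits nodes level by level from the root, left to right within each level.
Level 0: elm
Level 1: ivy, daisy
Level 2: rose, poppy, ash, rye
Level 3: iris, plum
Full level-order sequence: elm, ivy, daisy, rose, poppy, ash, rye, iris, plum.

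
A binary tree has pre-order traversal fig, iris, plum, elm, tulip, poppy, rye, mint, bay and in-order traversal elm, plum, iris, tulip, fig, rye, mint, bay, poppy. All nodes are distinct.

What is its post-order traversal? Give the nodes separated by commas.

The first element of pre-order is the root; it splits in-order into left and right subtrees.
Root fig: left subtree has 4 nodes {elm, plum, iris, tulip}, right has 4 {rye, mint, bay, poppy}.
  Root iris: left subtree has 2 nodes {elm, plum}, right has 1 {tulip}.
    Root plum: left subtree has 1 node {elm}, right has 0 { }.
  Root poppy: left subtree has 3 nodes {rye, mint, bay}, right has 0 { }.
    Root rye: left subtree has 0 nodes { }, right has 2 {mint, bay}.
      Root mint: left subtree has 0 nodes { }, right has 1 {bay}.

elm, plum, tulip, iris, bay, mint, rye, poppy, fig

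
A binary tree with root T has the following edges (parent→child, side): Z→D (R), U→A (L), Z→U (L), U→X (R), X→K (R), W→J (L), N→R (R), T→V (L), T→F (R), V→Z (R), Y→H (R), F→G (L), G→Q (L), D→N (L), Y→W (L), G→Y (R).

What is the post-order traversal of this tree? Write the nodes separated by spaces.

Post-order visits the left subtree, then the right subtree, then the node.
At T: go left to V.
  At V: no left child.
  At V: go right to Z.
    At Z: go left to U.
      At U: go left to A.
        A is a leaf — visit A.
      At U: go right to X.
        At X: no left child.
        At X: go right to K.
          K is a leaf — visit K.
        Visit X.
      Visit U.
    At Z: go right to D.
      At D: go left to N.
        At N: no left child.
        At N: go right to R.
          R is a leaf — visit R.
        Visit N.
      At D: no right child.
      Visit D.
    Visit Z.
  Visit V.
At T: go right to F.
  At F: go left to G.
    At G: go left to Q.
      Q is a leaf — visit Q.
    At G: go right to Y.
      At Y: go left to W.
        At W: go left to J.
          J is a leaf — visit J.
        At W: no right child.
        Visit W.
      At Y: go right to H.
        H is a leaf — visit H.
      Visit Y.
    Visit G.
  At F: no right child.
  Visit F.
Visit T.

A K X U R N D Z V Q J W H Y G F T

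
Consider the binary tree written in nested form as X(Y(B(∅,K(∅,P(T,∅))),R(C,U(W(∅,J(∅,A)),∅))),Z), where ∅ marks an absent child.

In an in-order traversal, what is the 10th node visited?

In-order visits the left subtree, then the node, then the right subtree.
At X: go left to Y.
  At Y: go left to B.
    At B: no left child.
    Visit B.
    At B: go right to K.
      At K: no left child.
      Visit K.
      At K: go right to P.
        At P: go left to T.
          T is a leaf — visit T.
        Visit P.
        At P: no right child.
  Visit Y.
  At Y: go right to R.
    At R: go left to C.
      C is a leaf — visit C.
    Visit R.
    At R: go right to U.
      At U: go left to W.
        At W: no left child.
        Visit W.
        At W: go right to J.
          At J: no left child.
          Visit J.
          At J: go right to A.
            A is a leaf — visit A.
      Visit U.
      At U: no right child.
Visit X.
At X: go right to Z.
  Z is a leaf — visit Z.
Full in-order sequence: B, K, T, P, Y, C, R, W, J, A, U, X, Z.

A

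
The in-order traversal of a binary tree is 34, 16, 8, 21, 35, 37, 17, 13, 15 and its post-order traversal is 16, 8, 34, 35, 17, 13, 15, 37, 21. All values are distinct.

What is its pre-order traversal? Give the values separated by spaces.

21 34 8 16 37 35 15 13 17

The last element of post-order is the root; it splits in-order into left and right subtrees.
Root 21: left subtree has 3 nodes {34, 16, 8}, right has 5 {35, 37, 17, 13, 15}.
  Root 34: left subtree has 0 nodes { }, right has 2 {16, 8}.
    Root 8: left subtree has 1 node {16}, right has 0 { }.
  Root 37: left subtree has 1 node {35}, right has 3 {17, 13, 15}.
    Root 15: left subtree has 2 nodes {17, 13}, right has 0 { }.
      Root 13: left subtree has 1 node {17}, right has 0 { }.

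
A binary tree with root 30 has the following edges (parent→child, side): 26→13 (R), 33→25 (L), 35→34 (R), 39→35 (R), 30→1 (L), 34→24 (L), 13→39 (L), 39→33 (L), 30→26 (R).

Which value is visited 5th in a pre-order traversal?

39

Pre-order visits the node, then its left subtree, then its right subtree.
Visit 30.
At 30: go left to 1.
  1 is a leaf — visit 1.
At 30: go right to 26.
  Visit 26.
  At 26: no left child.
  At 26: go right to 13.
    Visit 13.
    At 13: go left to 39.
      Visit 39.
      At 39: go left to 33.
        Visit 33.
        At 33: go left to 25.
          25 is a leaf — visit 25.
        At 33: no right child.
      At 39: go right to 35.
        Visit 35.
        At 35: no left child.
        At 35: go right to 34.
          Visit 34.
          At 34: go left to 24.
            24 is a leaf — visit 24.
          At 34: no right child.
    At 13: no right child.
Full pre-order sequence: 30, 1, 26, 13, 39, 33, 25, 35, 34, 24.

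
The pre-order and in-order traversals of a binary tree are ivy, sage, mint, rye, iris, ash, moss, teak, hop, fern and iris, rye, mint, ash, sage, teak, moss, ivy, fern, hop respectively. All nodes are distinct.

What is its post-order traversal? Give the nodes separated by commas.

The first element of pre-order is the root; it splits in-order into left and right subtrees.
Root ivy: left subtree has 7 nodes {iris, rye, mint, ash, sage, teak, moss}, right has 2 {fern, hop}.
  Root sage: left subtree has 4 nodes {iris, rye, mint, ash}, right has 2 {teak, moss}.
    Root mint: left subtree has 2 nodes {iris, rye}, right has 1 {ash}.
      Root rye: left subtree has 1 node {iris}, right has 0 { }.
    Root moss: left subtree has 1 node {teak}, right has 0 { }.
  Root hop: left subtree has 1 node {fern}, right has 0 { }.

iris, rye, ash, mint, teak, moss, sage, fern, hop, ivy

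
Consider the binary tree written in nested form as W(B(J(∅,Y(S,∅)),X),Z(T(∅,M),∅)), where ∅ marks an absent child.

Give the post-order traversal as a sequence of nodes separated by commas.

S, Y, J, X, B, M, T, Z, W

Post-order visits the left subtree, then the right subtree, then the node.
At W: go left to B.
  At B: go left to J.
    At J: no left child.
    At J: go right to Y.
      At Y: go left to S.
        S is a leaf — visit S.
      At Y: no right child.
      Visit Y.
    Visit J.
  At B: go right to X.
    X is a leaf — visit X.
  Visit B.
At W: go right to Z.
  At Z: go left to T.
    At T: no left child.
    At T: go right to M.
      M is a leaf — visit M.
    Visit T.
  At Z: no right child.
  Visit Z.
Visit W.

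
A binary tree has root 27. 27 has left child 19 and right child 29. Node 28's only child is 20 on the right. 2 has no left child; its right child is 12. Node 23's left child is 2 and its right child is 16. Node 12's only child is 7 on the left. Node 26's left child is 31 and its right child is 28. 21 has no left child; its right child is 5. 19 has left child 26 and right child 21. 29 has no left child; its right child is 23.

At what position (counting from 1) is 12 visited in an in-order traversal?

In-order visits the left subtree, then the node, then the right subtree.
At 27: go left to 19.
  At 19: go left to 26.
    At 26: go left to 31.
      31 is a leaf — visit 31.
    Visit 26.
    At 26: go right to 28.
      At 28: no left child.
      Visit 28.
      At 28: go right to 20.
        20 is a leaf — visit 20.
  Visit 19.
  At 19: go right to 21.
    At 21: no left child.
    Visit 21.
    At 21: go right to 5.
      5 is a leaf — visit 5.
Visit 27.
At 27: go right to 29.
  At 29: no left child.
  Visit 29.
  At 29: go right to 23.
    At 23: go left to 2.
      At 2: no left child.
      Visit 2.
      At 2: go right to 12.
        At 12: go left to 7.
          7 is a leaf — visit 7.
        Visit 12.
        At 12: no right child.
    Visit 23.
    At 23: go right to 16.
      16 is a leaf — visit 16.
Full in-order sequence: 31, 26, 28, 20, 19, 21, 5, 27, 29, 2, 7, 12, 23, 16.

12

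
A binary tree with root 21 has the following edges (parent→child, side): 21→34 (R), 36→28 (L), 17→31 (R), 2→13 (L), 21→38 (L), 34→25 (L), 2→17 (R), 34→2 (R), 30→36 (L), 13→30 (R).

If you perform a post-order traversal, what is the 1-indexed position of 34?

10

Post-order visits the left subtree, then the right subtree, then the node.
At 21: go left to 38.
  38 is a leaf — visit 38.
At 21: go right to 34.
  At 34: go left to 25.
    25 is a leaf — visit 25.
  At 34: go right to 2.
    At 2: go left to 13.
      At 13: no left child.
      At 13: go right to 30.
        At 30: go left to 36.
          At 36: go left to 28.
            28 is a leaf — visit 28.
          At 36: no right child.
          Visit 36.
        At 30: no right child.
        Visit 30.
      Visit 13.
    At 2: go right to 17.
      At 17: no left child.
      At 17: go right to 31.
        31 is a leaf — visit 31.
      Visit 17.
    Visit 2.
  Visit 34.
Visit 21.
Full post-order sequence: 38, 25, 28, 36, 30, 13, 31, 17, 2, 34, 21.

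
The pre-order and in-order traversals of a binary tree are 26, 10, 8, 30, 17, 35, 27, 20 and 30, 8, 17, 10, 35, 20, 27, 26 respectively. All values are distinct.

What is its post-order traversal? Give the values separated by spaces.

The first element of pre-order is the root; it splits in-order into left and right subtrees.
Root 26: left subtree has 7 nodes {30, 8, 17, 10, 35, 20, 27}, right has 0 { }.
  Root 10: left subtree has 3 nodes {30, 8, 17}, right has 3 {35, 20, 27}.
    Root 8: left subtree has 1 node {30}, right has 1 {17}.
    Root 35: left subtree has 0 nodes { }, right has 2 {20, 27}.
      Root 27: left subtree has 1 node {20}, right has 0 { }.

30 17 8 20 27 35 10 26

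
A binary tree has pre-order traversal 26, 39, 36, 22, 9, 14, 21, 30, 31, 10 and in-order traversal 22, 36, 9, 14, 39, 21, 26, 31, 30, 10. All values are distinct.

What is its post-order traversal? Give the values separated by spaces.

The first element of pre-order is the root; it splits in-order into left and right subtrees.
Root 26: left subtree has 6 nodes {22, 36, 9, 14, 39, 21}, right has 3 {31, 30, 10}.
  Root 39: left subtree has 4 nodes {22, 36, 9, 14}, right has 1 {21}.
    Root 36: left subtree has 1 node {22}, right has 2 {9, 14}.
      Root 9: left subtree has 0 nodes { }, right has 1 {14}.
  Root 30: left subtree has 1 node {31}, right has 1 {10}.

22 14 9 36 21 39 31 10 30 26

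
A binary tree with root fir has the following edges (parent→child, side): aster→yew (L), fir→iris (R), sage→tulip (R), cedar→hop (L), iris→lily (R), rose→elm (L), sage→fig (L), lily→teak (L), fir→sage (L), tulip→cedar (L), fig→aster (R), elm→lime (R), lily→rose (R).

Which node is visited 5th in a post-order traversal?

Post-order visits the left subtree, then the right subtree, then the node.
At fir: go left to sage.
  At sage: go left to fig.
    At fig: no left child.
    At fig: go right to aster.
      At aster: go left to yew.
        yew is a leaf — visit yew.
      At aster: no right child.
      Visit aster.
    Visit fig.
  At sage: go right to tulip.
    At tulip: go left to cedar.
      At cedar: go left to hop.
        hop is a leaf — visit hop.
      At cedar: no right child.
      Visit cedar.
    At tulip: no right child.
    Visit tulip.
  Visit sage.
At fir: go right to iris.
  At iris: no left child.
  At iris: go right to lily.
    At lily: go left to teak.
      teak is a leaf — visit teak.
    At lily: go right to rose.
      At rose: go left to elm.
        At elm: no left child.
        At elm: go right to lime.
          lime is a leaf — visit lime.
        Visit elm.
      At rose: no right child.
      Visit rose.
    Visit lily.
  Visit iris.
Visit fir.
Full post-order sequence: yew, aster, fig, hop, cedar, tulip, sage, teak, lime, elm, rose, lily, iris, fir.

cedar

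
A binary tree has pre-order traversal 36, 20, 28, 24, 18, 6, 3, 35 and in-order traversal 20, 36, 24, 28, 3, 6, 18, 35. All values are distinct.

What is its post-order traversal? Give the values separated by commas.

20, 24, 3, 6, 35, 18, 28, 36

The first element of pre-order is the root; it splits in-order into left and right subtrees.
Root 36: left subtree has 1 node {20}, right has 6 {24, 28, 3, 6, 18, 35}.
  Root 28: left subtree has 1 node {24}, right has 4 {3, 6, 18, 35}.
    Root 18: left subtree has 2 nodes {3, 6}, right has 1 {35}.
      Root 6: left subtree has 1 node {3}, right has 0 { }.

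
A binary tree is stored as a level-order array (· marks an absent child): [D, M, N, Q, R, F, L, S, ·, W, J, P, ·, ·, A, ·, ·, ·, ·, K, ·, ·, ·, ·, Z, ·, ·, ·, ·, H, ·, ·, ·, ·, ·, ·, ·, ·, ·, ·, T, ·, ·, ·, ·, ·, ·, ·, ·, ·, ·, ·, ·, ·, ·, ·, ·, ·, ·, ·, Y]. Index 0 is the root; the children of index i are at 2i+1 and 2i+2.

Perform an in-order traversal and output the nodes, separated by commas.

In-order visits the left subtree, then the node, then the right subtree.
At D: go left to M.
  At M: go left to Q.
    At Q: go left to S.
      S is a leaf — visit S.
    Visit Q.
    At Q: no right child.
  Visit M.
  At M: go right to R.
    At R: go left to W.
      At W: go left to K.
        At K: no left child.
        Visit K.
        At K: go right to T.
          T is a leaf — visit T.
      Visit W.
      At W: no right child.
    Visit R.
    At R: go right to J.
      J is a leaf — visit J.
Visit D.
At D: go right to N.
  At N: go left to F.
    At F: go left to P.
      At P: no left child.
      Visit P.
      At P: go right to Z.
        Z is a leaf — visit Z.
    Visit F.
    At F: no right child.
  Visit N.
  At N: go right to L.
    At L: no left child.
    Visit L.
    At L: go right to A.
      At A: go left to H.
        At H: no left child.
        Visit H.
        At H: go right to Y.
          Y is a leaf — visit Y.
      Visit A.
      At A: no right child.

S, Q, M, K, T, W, R, J, D, P, Z, F, N, L, H, Y, A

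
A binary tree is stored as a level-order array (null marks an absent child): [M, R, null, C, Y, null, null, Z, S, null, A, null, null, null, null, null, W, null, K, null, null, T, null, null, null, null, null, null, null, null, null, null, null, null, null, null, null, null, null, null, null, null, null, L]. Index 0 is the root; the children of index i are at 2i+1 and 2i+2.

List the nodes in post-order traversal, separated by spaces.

W Z K S C L T A Y R M

Post-order visits the left subtree, then the right subtree, then the node.
At M: go left to R.
  At R: go left to C.
    At C: go left to Z.
      At Z: no left child.
      At Z: go right to W.
        W is a leaf — visit W.
      Visit Z.
    At C: go right to S.
      At S: no left child.
      At S: go right to K.
        K is a leaf — visit K.
      Visit S.
    Visit C.
  At R: go right to Y.
    At Y: no left child.
    At Y: go right to A.
      At A: go left to T.
        At T: go left to L.
          L is a leaf — visit L.
        At T: no right child.
        Visit T.
      At A: no right child.
      Visit A.
    Visit Y.
  Visit R.
At M: no right child.
Visit M.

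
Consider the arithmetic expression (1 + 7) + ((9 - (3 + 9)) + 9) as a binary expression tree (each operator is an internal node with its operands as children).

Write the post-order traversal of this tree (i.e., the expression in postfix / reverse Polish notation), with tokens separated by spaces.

Post-order on an expression tree gives postfix notation: for each operator, emit left operand, right operand, then the operator.

1 7 + 9 3 9 + - 9 + +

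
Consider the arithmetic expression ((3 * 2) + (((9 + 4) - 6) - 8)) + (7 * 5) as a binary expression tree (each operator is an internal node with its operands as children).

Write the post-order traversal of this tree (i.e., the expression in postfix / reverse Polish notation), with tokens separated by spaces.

3 2 * 9 4 + 6 - 8 - + 7 5 * +

Post-order on an expression tree gives postfix notation: for each operator, emit left operand, right operand, then the operator.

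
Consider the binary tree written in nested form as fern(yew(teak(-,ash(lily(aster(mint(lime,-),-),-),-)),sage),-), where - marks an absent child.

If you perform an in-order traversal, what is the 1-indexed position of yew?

In-order visits the left subtree, then the node, then the right subtree.
At fern: go left to yew.
  At yew: go left to teak.
    At teak: no left child.
    Visit teak.
    At teak: go right to ash.
      At ash: go left to lily.
        At lily: go left to aster.
          At aster: go left to mint.
            At mint: go left to lime.
              lime is a leaf — visit lime.
            Visit mint.
            At mint: no right child.
          Visit aster.
          At aster: no right child.
        Visit lily.
        At lily: no right child.
      Visit ash.
      At ash: no right child.
  Visit yew.
  At yew: go right to sage.
    sage is a leaf — visit sage.
Visit fern.
At fern: no right child.
Full in-order sequence: teak, lime, mint, aster, lily, ash, yew, sage, fern.

7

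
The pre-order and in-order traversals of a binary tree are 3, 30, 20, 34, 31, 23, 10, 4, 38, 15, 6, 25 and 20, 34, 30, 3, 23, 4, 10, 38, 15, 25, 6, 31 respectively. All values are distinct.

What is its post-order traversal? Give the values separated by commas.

The first element of pre-order is the root; it splits in-order into left and right subtrees.
Root 3: left subtree has 3 nodes {20, 34, 30}, right has 8 {23, 4, 10, 38, 15, 25, 6, 31}.
  Root 30: left subtree has 2 nodes {20, 34}, right has 0 { }.
    Root 20: left subtree has 0 nodes { }, right has 1 {34}.
  Root 31: left subtree has 7 nodes {23, 4, 10, 38, 15, 25, 6}, right has 0 { }.
    Root 23: left subtree has 0 nodes { }, right has 6 {4, 10, 38, 15, 25, 6}.
      Root 10: left subtree has 1 node {4}, right has 4 {38, 15, 25, 6}.
        Root 38: left subtree has 0 nodes { }, right has 3 {15, 25, 6}.
          Root 15: left subtree has 0 nodes { }, right has 2 {25, 6}.
            Root 6: left subtree has 1 node {25}, right has 0 { }.

34, 20, 30, 4, 25, 6, 15, 38, 10, 23, 31, 3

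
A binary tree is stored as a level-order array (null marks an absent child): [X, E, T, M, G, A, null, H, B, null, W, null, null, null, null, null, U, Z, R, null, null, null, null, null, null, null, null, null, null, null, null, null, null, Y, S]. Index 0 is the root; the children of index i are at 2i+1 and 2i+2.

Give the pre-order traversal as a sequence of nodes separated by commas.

Pre-order visits the node, then its left subtree, then its right subtree.
Visit X.
At X: go left to E.
  Visit E.
  At E: go left to M.
    Visit M.
    At M: go left to H.
      Visit H.
      At H: no left child.
      At H: go right to U.
        Visit U.
        At U: go left to Y.
          Y is a leaf — visit Y.
        At U: go right to S.
          S is a leaf — visit S.
    At M: go right to B.
      Visit B.
      At B: go left to Z.
        Z is a leaf — visit Z.
      At B: go right to R.
        R is a leaf — visit R.
  At E: go right to G.
    Visit G.
    At G: no left child.
    At G: go right to W.
      W is a leaf — visit W.
At X: go right to T.
  Visit T.
  At T: go left to A.
    A is a leaf — visit A.
  At T: no right child.

X, E, M, H, U, Y, S, B, Z, R, G, W, T, A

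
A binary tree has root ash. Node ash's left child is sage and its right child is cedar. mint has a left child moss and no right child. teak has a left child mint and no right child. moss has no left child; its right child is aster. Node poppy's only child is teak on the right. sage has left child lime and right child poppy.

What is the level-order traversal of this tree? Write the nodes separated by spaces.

ash sage cedar lime poppy teak mint moss aster

Level-order visits nodes level by level from the root, left to right within each level.
Level 0: ash
Level 1: sage, cedar
Level 2: lime, poppy
Level 3: teak
Level 4: mint
Level 5: moss
Level 6: aster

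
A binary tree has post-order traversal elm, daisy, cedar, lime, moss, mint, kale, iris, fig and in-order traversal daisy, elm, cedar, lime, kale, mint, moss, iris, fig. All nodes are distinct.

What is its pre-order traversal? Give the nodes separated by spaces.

The last element of post-order is the root; it splits in-order into left and right subtrees.
Root fig: left subtree has 8 nodes {daisy, elm, cedar, lime, kale, mint, moss, iris}, right has 0 { }.
  Root iris: left subtree has 7 nodes {daisy, elm, cedar, lime, kale, mint, moss}, right has 0 { }.
    Root kale: left subtree has 4 nodes {daisy, elm, cedar, lime}, right has 2 {mint, moss}.
      Root lime: left subtree has 3 nodes {daisy, elm, cedar}, right has 0 { }.
        Root cedar: left subtree has 2 nodes {daisy, elm}, right has 0 { }.
          Root daisy: left subtree has 0 nodes { }, right has 1 {elm}.
      Root mint: left subtree has 0 nodes { }, right has 1 {moss}.

fig iris kale lime cedar daisy elm mint moss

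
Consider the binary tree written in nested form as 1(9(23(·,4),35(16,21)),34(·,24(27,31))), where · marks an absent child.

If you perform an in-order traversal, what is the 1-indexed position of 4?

2

In-order visits the left subtree, then the node, then the right subtree.
At 1: go left to 9.
  At 9: go left to 23.
    At 23: no left child.
    Visit 23.
    At 23: go right to 4.
      4 is a leaf — visit 4.
  Visit 9.
  At 9: go right to 35.
    At 35: go left to 16.
      16 is a leaf — visit 16.
    Visit 35.
    At 35: go right to 21.
      21 is a leaf — visit 21.
Visit 1.
At 1: go right to 34.
  At 34: no left child.
  Visit 34.
  At 34: go right to 24.
    At 24: go left to 27.
      27 is a leaf — visit 27.
    Visit 24.
    At 24: go right to 31.
      31 is a leaf — visit 31.
Full in-order sequence: 23, 4, 9, 16, 35, 21, 1, 34, 27, 24, 31.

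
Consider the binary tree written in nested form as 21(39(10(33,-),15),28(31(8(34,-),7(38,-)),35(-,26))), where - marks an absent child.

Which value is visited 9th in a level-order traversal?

Level-order visits nodes level by level from the root, left to right within each level.
Level 0: 21
Level 1: 39, 28
Level 2: 10, 15, 31, 35
Level 3: 33, 8, 7, 26
Level 4: 34, 38
Full level-order sequence: 21, 39, 28, 10, 15, 31, 35, 33, 8, 7, 26, 34, 38.

8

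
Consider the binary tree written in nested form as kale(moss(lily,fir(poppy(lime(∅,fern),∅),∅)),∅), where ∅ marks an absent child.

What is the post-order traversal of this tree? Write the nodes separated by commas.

lily, fern, lime, poppy, fir, moss, kale

Post-order visits the left subtree, then the right subtree, then the node.
At kale: go left to moss.
  At moss: go left to lily.
    lily is a leaf — visit lily.
  At moss: go right to fir.
    At fir: go left to poppy.
      At poppy: go left to lime.
        At lime: no left child.
        At lime: go right to fern.
          fern is a leaf — visit fern.
        Visit lime.
      At poppy: no right child.
      Visit poppy.
    At fir: no right child.
    Visit fir.
  Visit moss.
At kale: no right child.
Visit kale.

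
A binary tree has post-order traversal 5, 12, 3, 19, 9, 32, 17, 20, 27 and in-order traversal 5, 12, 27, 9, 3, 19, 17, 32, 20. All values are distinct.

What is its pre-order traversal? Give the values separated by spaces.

The last element of post-order is the root; it splits in-order into left and right subtrees.
Root 27: left subtree has 2 nodes {5, 12}, right has 6 {9, 3, 19, 17, 32, 20}.
  Root 12: left subtree has 1 node {5}, right has 0 { }.
  Root 20: left subtree has 5 nodes {9, 3, 19, 17, 32}, right has 0 { }.
    Root 17: left subtree has 3 nodes {9, 3, 19}, right has 1 {32}.
      Root 9: left subtree has 0 nodes { }, right has 2 {3, 19}.
        Root 19: left subtree has 1 node {3}, right has 0 { }.

27 12 5 20 17 9 19 3 32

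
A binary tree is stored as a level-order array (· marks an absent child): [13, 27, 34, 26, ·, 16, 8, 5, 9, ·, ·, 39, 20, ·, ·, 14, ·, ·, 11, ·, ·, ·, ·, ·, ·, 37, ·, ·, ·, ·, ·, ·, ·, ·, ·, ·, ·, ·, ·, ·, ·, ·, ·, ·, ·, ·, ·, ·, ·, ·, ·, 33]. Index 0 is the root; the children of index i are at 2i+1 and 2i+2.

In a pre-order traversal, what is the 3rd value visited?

26

Pre-order visits the node, then its left subtree, then its right subtree.
Visit 13.
At 13: go left to 27.
  Visit 27.
  At 27: go left to 26.
    Visit 26.
    At 26: go left to 5.
      Visit 5.
      At 5: go left to 14.
        14 is a leaf — visit 14.
      At 5: no right child.
    At 26: go right to 9.
      Visit 9.
      At 9: no left child.
      At 9: go right to 11.
        11 is a leaf — visit 11.
  At 27: no right child.
At 13: go right to 34.
  Visit 34.
  At 34: go left to 16.
    Visit 16.
    At 16: go left to 39.
      39 is a leaf — visit 39.
    At 16: go right to 20.
      Visit 20.
      At 20: go left to 37.
        Visit 37.
        At 37: go left to 33.
          33 is a leaf — visit 33.
        At 37: no right child.
      At 20: no right child.
  At 34: go right to 8.
    8 is a leaf — visit 8.
Full pre-order sequence: 13, 27, 26, 5, 14, 9, 11, 34, 16, 39, 20, 37, 33, 8.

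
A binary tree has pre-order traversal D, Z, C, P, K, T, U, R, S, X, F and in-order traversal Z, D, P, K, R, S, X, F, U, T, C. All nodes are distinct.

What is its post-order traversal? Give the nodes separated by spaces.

The first element of pre-order is the root; it splits in-order into left and right subtrees.
Root D: left subtree has 1 node {Z}, right has 9 {P, K, R, S, X, F, U, T, C}.
  Root C: left subtree has 8 nodes {P, K, R, S, X, F, U, T}, right has 0 { }.
    Root P: left subtree has 0 nodes { }, right has 7 {K, R, S, X, F, U, T}.
      Root K: left subtree has 0 nodes { }, right has 6 {R, S, X, F, U, T}.
        Root T: left subtree has 5 nodes {R, S, X, F, U}, right has 0 { }.
          Root U: left subtree has 4 nodes {R, S, X, F}, right has 0 { }.
            Root R: left subtree has 0 nodes { }, right has 3 {S, X, F}.
              Root S: left subtree has 0 nodes { }, right has 2 {X, F}.
                Root X: left subtree has 0 nodes { }, right has 1 {F}.

Z F X S R U T K P C D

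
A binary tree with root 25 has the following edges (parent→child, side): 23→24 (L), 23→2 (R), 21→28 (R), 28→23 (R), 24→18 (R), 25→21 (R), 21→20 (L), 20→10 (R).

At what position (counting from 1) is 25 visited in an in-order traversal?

In-order visits the left subtree, then the node, then the right subtree.
At 25: no left child.
Visit 25.
At 25: go right to 21.
  At 21: go left to 20.
    At 20: no left child.
    Visit 20.
    At 20: go right to 10.
      10 is a leaf — visit 10.
  Visit 21.
  At 21: go right to 28.
    At 28: no left child.
    Visit 28.
    At 28: go right to 23.
      At 23: go left to 24.
        At 24: no left child.
        Visit 24.
        At 24: go right to 18.
          18 is a leaf — visit 18.
      Visit 23.
      At 23: go right to 2.
        2 is a leaf — visit 2.
Full in-order sequence: 25, 20, 10, 21, 28, 24, 18, 23, 2.

1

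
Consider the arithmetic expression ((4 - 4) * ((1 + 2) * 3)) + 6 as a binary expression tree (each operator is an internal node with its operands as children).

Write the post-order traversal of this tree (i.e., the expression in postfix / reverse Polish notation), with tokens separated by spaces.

4 4 - 1 2 + 3 * * 6 +

Post-order on an expression tree gives postfix notation: for each operator, emit left operand, right operand, then the operator.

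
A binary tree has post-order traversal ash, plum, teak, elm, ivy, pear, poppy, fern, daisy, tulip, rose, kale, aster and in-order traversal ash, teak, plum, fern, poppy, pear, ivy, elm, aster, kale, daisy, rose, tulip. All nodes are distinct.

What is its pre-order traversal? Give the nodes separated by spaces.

The last element of post-order is the root; it splits in-order into left and right subtrees.
Root aster: left subtree has 8 nodes {ash, teak, plum, fern, poppy, pear, ivy, elm}, right has 4 {kale, daisy, rose, tulip}.
  Root fern: left subtree has 3 nodes {ash, teak, plum}, right has 4 {poppy, pear, ivy, elm}.
    Root teak: left subtree has 1 node {ash}, right has 1 {plum}.
    Root poppy: left subtree has 0 nodes { }, right has 3 {pear, ivy, elm}.
      Root pear: left subtree has 0 nodes { }, right has 2 {ivy, elm}.
        Root ivy: left subtree has 0 nodes { }, right has 1 {elm}.
  Root kale: left subtree has 0 nodes { }, right has 3 {daisy, rose, tulip}.
    Root rose: left subtree has 1 node {daisy}, right has 1 {tulip}.

aster fern teak ash plum poppy pear ivy elm kale rose daisy tulip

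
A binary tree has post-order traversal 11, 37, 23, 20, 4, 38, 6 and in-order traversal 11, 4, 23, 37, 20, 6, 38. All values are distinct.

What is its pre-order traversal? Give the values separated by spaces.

6 4 11 20 23 37 38

The last element of post-order is the root; it splits in-order into left and right subtrees.
Root 6: left subtree has 5 nodes {11, 4, 23, 37, 20}, right has 1 {38}.
  Root 4: left subtree has 1 node {11}, right has 3 {23, 37, 20}.
    Root 20: left subtree has 2 nodes {23, 37}, right has 0 { }.
      Root 23: left subtree has 0 nodes { }, right has 1 {37}.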